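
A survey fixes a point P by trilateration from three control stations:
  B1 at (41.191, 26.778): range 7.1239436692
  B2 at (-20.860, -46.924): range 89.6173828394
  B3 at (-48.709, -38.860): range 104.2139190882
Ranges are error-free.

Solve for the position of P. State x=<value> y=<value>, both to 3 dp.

x=35.111 y=23.066

eq1: (x − 41.191)² + (y − 26.778)² = 7.1239436692²
eq2: (x + 20.860)² + (y + 46.924)² = 89.6173828394²
eq3: (x + 48.709)² + (y + 38.860)² = 104.2139190882²
eq3−eq2, eq3−eq1 (x²,y² cancel):
  55.698·x − 16.128·y = 1583.600720
  179.800·x + 131.276·y = 9340.883842
det = 55.698·131.276 − -16.128·179.800 = 10211.625048
x = (1583.600720·131.276 − -16.128·9340.883842) / 10211.625048 = 35.110821
y = (55.698·9340.883842 − 1583.600720·179.800) / 10211.625048 = 23.065588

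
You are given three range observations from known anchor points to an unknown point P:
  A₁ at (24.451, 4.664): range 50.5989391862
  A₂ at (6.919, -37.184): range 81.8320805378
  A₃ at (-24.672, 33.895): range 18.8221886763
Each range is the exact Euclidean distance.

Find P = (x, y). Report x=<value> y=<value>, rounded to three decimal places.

x=-8.320 y=43.217

eq1: (x − 24.451)² + (y − 4.664)² = 50.5989391862²
eq2: (x − 6.919)² + (y + 37.184)² = 81.8320805378²
eq3: (x + 24.672)² + (y − 33.895)² = 18.8221886763²
eq2−eq1, eq2−eq3 (x²,y² cancel):
  35.064·x + 83.696·y = 3325.318638
  -63.182·x + 142.158·y = 6669.270811
det = 35.064·142.158 − 83.696·-63.182 = 10272.708784
x = (3325.318638·142.158 − 83.696·6669.270811) / 10272.708784 = -8.320166
y = (35.064·6669.270811 − 3325.318638·-63.182) / 10272.708784 = 43.216605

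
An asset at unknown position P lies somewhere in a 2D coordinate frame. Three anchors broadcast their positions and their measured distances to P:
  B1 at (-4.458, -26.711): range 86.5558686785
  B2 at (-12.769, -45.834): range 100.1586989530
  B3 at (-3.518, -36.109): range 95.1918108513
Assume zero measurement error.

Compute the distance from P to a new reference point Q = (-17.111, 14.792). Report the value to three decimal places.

45.636

eq1: (x + 4.458)² + (y + 26.711)² = 86.5558686785²
eq2: (x + 12.769)² + (y + 45.834)² = 100.1586989530²
eq3: (x + 3.518)² + (y + 36.109)² = 95.1918108513²
eq1−eq2, eq1−eq3 (x²,y² cancel):
  -16.622·x − 38.246·y = -1009.394941
  1.880·x − 18.796·y = -986.677530
det = -16.622·-18.796 − -38.246·1.880 = 384.329592
x = (-1009.394941·-18.796 − -38.246·-986.677530) / 384.329592 = -48.822370
y = (-16.622·-986.677530 − -1009.394941·1.880) / 384.329592 = 47.610740
|P − Q| = √((-48.822370 − -17.111)² + (47.610740 − 14.792)²) = 45.636397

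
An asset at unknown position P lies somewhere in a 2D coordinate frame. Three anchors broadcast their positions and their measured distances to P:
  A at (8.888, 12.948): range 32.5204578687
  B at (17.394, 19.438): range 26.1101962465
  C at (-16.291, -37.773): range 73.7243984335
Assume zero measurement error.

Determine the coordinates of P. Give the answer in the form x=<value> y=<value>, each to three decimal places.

eq1: (x − 8.888)² + (y − 12.948)² = 32.5204578687²
eq2: (x − 17.394)² + (y − 19.438)² = 26.1101962465²
eq3: (x + 16.291)² + (y + 37.773)² = 73.7243984335²
eq2−eq3, eq2−eq1 (x²,y² cancel):
  -67.370·x − 114.422·y = -3741.735446
  -17.012·x − 12.980·y = -809.577664
det = -67.370·-12.980 − -114.422·-17.012 = -1072.084464
x = (-3741.735446·-12.980 − -114.422·-809.577664) / -1072.084464 = 41.102890
y = (-67.370·-809.577664 − -3741.735446·-17.012) / -1072.084464 = 8.500409

x=41.103 y=8.500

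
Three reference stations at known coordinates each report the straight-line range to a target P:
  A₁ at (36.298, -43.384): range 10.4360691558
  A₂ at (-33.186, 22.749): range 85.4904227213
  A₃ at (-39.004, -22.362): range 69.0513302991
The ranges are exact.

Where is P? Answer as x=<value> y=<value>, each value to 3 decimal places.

eq1: (x − 36.298)² + (y + 43.384)² = 10.4360691558²
eq2: (x + 33.186)² + (y − 22.749)² = 85.4904227213²
eq3: (x + 39.004)² + (y + 22.362)² = 69.0513302991²
eq2−eq1, eq2−eq3 (x²,y² cancel):
  138.968·x − 132.266·y = 8780.589501
  -11.636·x − 90.222·y = 2943.069624
det = 138.968·-90.222 − -132.266·-11.636 = -14077.018072
x = (8780.589501·-90.222 − -132.266·2943.069624) / -14077.018072 = 28.623555
y = (138.968·2943.069624 − 8780.589501·-11.636) / -14077.018072 = -36.311912

x=28.624 y=-36.312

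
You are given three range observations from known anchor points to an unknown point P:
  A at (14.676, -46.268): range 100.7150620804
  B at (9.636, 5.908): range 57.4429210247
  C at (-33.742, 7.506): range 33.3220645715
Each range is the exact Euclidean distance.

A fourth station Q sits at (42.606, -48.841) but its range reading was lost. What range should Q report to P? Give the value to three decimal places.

119.209

eq1: (x − 14.676)² + (y + 46.268)² = 100.7150620804²
eq2: (x − 9.636)² + (y − 5.908)² = 57.4429210247²
eq3: (x + 33.742)² + (y − 7.506)² = 33.3220645715²
eq1−eq3, eq1−eq2 (x²,y² cancel):
  -96.836·x + 107.548·y = 7871.913543
  -10.080·x + 104.352·y = 4615.478714
det = -96.836·104.352 − 107.548·-10.080 = -9020.946432
x = (7871.913543·104.352 − 107.548·4615.478714) / -9020.946432 = -36.034403
y = (-96.836·4615.478714 − 7871.913543·-10.080) / -9020.946432 = 40.749118
|P − Q| = √((-36.034403 − 42.606)² + (40.749118 − -48.841)²) = 119.208650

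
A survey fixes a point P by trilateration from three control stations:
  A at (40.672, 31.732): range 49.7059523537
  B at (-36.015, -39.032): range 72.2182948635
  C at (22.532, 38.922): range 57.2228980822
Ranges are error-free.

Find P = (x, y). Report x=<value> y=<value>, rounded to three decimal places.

eq1: (x − 40.672)² + (y − 31.732)² = 49.7059523537²
eq2: (x + 36.015)² + (y + 39.032)² = 72.2182948635²
eq3: (x − 22.532)² + (y − 38.922)² = 57.2228980822²
eq1−eq2, eq1−eq3 (x²,y² cancel):
  -153.374·x − 141.528·y = -2585.354573
  -36.280·x + 14.380·y = -1442.296666
det = -153.374·14.380 − -141.528·-36.280 = -7340.153960
x = (-2585.354573·14.380 − -141.528·-1442.296666) / -7340.153960 = 32.874346
y = (-153.374·-1442.296666 − -2585.354573·-36.280) / -7340.153960 = -17.358511

x=32.874 y=-17.359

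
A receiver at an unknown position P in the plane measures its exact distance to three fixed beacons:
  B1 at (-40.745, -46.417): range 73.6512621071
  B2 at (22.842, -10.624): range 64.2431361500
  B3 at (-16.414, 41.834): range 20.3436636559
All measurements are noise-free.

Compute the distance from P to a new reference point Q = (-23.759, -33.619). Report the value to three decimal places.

eq1: (x + 40.745)² + (y + 46.417)² = 73.6512621071²
eq2: (x − 22.842)² + (y + 10.624)² = 64.2431361500²
eq3: (x + 16.414)² + (y − 41.834)² = 20.3436636559²
eq1−eq3, eq1−eq2 (x²,y² cancel):
  48.662·x + 176.502·y = 3215.453797
  127.174·x + 71.586·y = -1882.738706
det = 48.662·71.586 − 176.502·127.174 = -18962.947416
x = (3215.453797·71.586 − 176.502·-1882.738706) / -18962.947416 = -29.662510
y = (48.662·-1882.738706 − 3215.453797·127.174) / -18962.947416 = 26.395683
|P − Q| = √((-29.662510 − -23.759)² + (26.395683 − -33.619)²) = 60.304342

60.304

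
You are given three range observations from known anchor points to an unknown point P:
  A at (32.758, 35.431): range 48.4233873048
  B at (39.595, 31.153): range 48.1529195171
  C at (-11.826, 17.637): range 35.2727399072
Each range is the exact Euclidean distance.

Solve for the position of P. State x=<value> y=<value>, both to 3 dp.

x=12.039 y=-8.336

eq1: (x − 32.758)² + (y − 35.431)² = 48.4233873048²
eq2: (x − 39.595)² + (y − 31.153)² = 48.1529195171²
eq3: (x + 11.826)² + (y − 17.637)² = 35.2727399072²
eq2−eq3, eq2−eq1 (x²,y² cancel):
  -102.842·x − 27.032·y = -1012.817912
  -13.674·x + 8.556·y = -235.951889
det = -102.842·8.556 − -27.032·-13.674 = -1249.551720
x = (-1012.817912·8.556 − -27.032·-235.951889) / -1249.551720 = 12.039455
y = (-102.842·-235.951889 − -1012.817912·-13.674) / -1249.551720 = -8.336183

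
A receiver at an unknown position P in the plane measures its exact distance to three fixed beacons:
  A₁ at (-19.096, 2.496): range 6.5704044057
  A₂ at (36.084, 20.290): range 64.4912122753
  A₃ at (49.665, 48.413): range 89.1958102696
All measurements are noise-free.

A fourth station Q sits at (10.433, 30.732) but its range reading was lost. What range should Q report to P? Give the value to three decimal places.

47.153

eq1: (x + 19.096)² + (y − 2.496)² = 6.5704044057²
eq2: (x − 36.084)² + (y − 20.290)² = 64.4912122753²
eq3: (x − 49.665)² + (y − 48.413)² = 89.1958102696²
eq2−eq3, eq2−eq1 (x²,y² cancel):
  27.162·x + 56.246·y = -700.084471
  -110.360·x − 35.588·y = 2773.094323
det = 27.162·-35.588 − 56.246·-110.360 = 5240.667304
x = (-700.084471·-35.588 − 56.246·2773.094323) / 5240.667304 = -25.008429
y = (27.162·2773.094323 − -700.084471·-110.360) / 5240.667304 = -0.369902
|P − Q| = √((-25.008429 − 10.433)² + (-0.369902 − 30.732)²) = 47.153189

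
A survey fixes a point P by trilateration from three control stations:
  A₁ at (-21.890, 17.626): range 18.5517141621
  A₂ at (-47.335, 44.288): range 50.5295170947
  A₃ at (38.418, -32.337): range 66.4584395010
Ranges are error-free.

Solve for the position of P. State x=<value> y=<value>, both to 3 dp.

eq1: (x + 21.890)² + (y − 17.626)² = 18.5517141621²
eq2: (x + 47.335)² + (y − 44.288)² = 50.5295170947²
eq3: (x − 38.418)² + (y + 32.337)² = 66.4584395010²
eq2−eq3, eq2−eq1 (x²,y² cancel):
  171.506·x − 153.250·y = -3543.896959
  50.890·x − 53.324·y = -1203.115194
det = 171.506·-53.324 − -153.250·50.890 = -1346.493444
x = (-3543.896959·-53.324 − -153.250·-1203.115194) / -1346.493444 = -3.414319
y = (171.506·-1203.115194 − -3543.896959·50.890) / -1346.493444 = 19.303888

x=-3.414 y=19.304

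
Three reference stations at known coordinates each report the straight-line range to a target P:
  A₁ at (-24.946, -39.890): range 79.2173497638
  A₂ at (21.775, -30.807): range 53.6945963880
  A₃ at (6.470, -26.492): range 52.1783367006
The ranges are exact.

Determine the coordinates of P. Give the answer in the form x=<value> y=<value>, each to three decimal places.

eq1: (x + 24.946)² + (y + 39.890)² = 79.2173497638²
eq2: (x − 21.775)² + (y + 30.807)² = 53.6945963880²
eq3: (x − 6.470)² + (y + 26.492)² = 52.1783367006²
eq1−eq2, eq1−eq3 (x²,y² cancel):
  93.442·x + 18.166·y = 2601.985680
  62.832·x + 26.796·y = 2082.981631
det = 93.442·26.796 − 18.166·62.832 = 1362.465720
x = (2601.985680·26.796 − 18.166·2082.981631) / 1362.465720 = 23.401223
y = (93.442·2082.981631 − 2601.985680·62.832) / 1362.465720 = 22.862964

x=23.401 y=22.863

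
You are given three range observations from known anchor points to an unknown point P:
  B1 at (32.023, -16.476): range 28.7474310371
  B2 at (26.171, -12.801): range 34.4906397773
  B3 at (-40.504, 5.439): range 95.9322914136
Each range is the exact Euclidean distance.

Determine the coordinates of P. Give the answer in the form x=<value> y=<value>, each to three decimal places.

eq1: (x − 32.023)² + (y + 16.476)² = 28.7474310371²
eq2: (x − 26.171)² + (y + 12.801)² = 34.4906397773²
eq3: (x + 40.504)² + (y − 5.439)² = 95.9322914136²
eq3−eq1, eq3−eq2 (x²,y² cancel):
  145.054·x − 43.830·y = 8003.364113
  133.350·x − 36.480·y = 7192.030409
det = 145.054·-36.480 − -43.830·133.350 = 553.160580
x = (8003.364113·-36.480 − -43.830·7192.030409) / 553.160580 = 42.056449
y = (145.054·7192.030409 − 8003.364113·133.350) / 553.160580 = -43.415649

x=42.056 y=-43.416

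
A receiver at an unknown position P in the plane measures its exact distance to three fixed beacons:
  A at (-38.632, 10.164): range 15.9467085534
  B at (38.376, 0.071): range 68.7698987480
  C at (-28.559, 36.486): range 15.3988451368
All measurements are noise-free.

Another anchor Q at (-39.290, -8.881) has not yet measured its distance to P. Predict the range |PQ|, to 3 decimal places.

32.426

eq1: (x + 38.632)² + (y − 10.164)² = 15.9467085534²
eq2: (x − 38.376)² + (y − 0.071)² = 68.7698987480²
eq3: (x + 28.559)² + (y − 36.486)² = 15.3988451368²
eq2−eq3, eq2−eq1 (x²,y² cancel):
  -133.870·x + 72.830·y = 5166.296802
  -154.016·x + 20.186·y = 4598.017363
det = -133.870·20.186 − 72.830·-154.016 = 8514.685460
x = (5166.296802·20.186 − 72.830·4598.017363) / 8514.685460 = -27.081063
y = (-133.870·4598.017363 − 5166.296802·-154.016) / 8514.685460 = 21.158243
|P − Q| = √((-27.081063 − -39.290)² + (21.158243 − -8.881)²) = 32.425519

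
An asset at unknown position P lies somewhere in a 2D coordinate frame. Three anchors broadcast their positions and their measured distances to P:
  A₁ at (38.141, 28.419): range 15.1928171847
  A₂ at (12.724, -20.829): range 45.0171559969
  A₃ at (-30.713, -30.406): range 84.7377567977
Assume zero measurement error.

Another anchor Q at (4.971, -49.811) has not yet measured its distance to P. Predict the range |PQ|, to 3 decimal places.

73.305

eq1: (x − 38.141)² + (y − 28.419)² = 15.1928171847²
eq2: (x − 12.724)² + (y + 20.829)² = 45.0171559969²
eq3: (x + 30.713)² + (y + 30.406)² = 84.7377567977²
eq3−eq2, eq3−eq1 (x²,y² cancel):
  86.874·x + 19.154·y = 3881.877305
  137.708·x + 117.650·y = 7344.227970
det = 86.874·117.650 − 19.154·137.708 = 7583.067068
x = (3881.877305·117.650 − 19.154·7344.227970) / 7583.067068 = 41.675950
y = (86.874·7344.227970 − 3881.877305·137.708) / 7583.067068 = 13.643147
|P − Q| = √((41.675950 − 4.971)² + (13.643147 − -49.811)²) = 73.305403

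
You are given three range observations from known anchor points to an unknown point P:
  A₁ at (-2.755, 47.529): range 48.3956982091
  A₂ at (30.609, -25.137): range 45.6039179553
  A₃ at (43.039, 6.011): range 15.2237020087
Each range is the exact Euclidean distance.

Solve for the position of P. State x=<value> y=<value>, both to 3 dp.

x=37.055 y=20.009

eq1: (x + 2.755)² + (y − 47.529)² = 48.3956982091²
eq2: (x − 30.609)² + (y + 25.137)² = 45.6039179553²
eq3: (x − 43.039)² + (y − 6.011)² = 15.2237020087²
eq2−eq3, eq2−eq1 (x²,y² cancel):
  24.860·x + 62.296·y = 2167.664222
  -66.728·x + 145.332·y = 435.389944
det = 24.860·145.332 − 62.296·-66.728 = 7769.841008
x = (2167.664222·145.332 − 62.296·435.389944) / 7769.841008 = 37.054545
y = (24.860·435.389944 − 2167.664222·-66.728) / 7769.841008 = 20.009121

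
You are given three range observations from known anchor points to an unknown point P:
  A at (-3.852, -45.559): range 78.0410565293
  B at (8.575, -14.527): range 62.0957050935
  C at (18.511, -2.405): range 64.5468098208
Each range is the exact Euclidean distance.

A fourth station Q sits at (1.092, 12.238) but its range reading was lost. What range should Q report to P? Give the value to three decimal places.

eq1: (x + 3.852)² + (y + 45.559)² = 78.0410565293²
eq2: (x − 8.575)² + (y + 14.527)² = 62.0957050935²
eq3: (x − 18.511)² + (y + 2.405)² = 64.5468098208²
eq3−eq1, eq3−eq2 (x²,y² cancel):
  -44.726·x − 86.308·y = -182.096607
  -19.872·x − 24.244·y = 246.537275
det = -44.726·-24.244 − -86.308·-19.872 = -630.775432
x = (-182.096607·-24.244 − -86.308·246.537275) / -630.775432 = -40.732229
y = (-44.726·246.537275 − -182.096607·-19.872) / -630.775432 = 23.217851
|P − Q| = √((-40.732229 − 1.092)² + (23.217851 − 12.238)²) = 43.241453

43.241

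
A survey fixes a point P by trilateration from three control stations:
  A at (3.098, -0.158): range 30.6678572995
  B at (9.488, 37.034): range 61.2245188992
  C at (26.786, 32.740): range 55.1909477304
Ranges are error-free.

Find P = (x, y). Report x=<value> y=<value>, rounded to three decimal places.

eq1: (x − 3.098)² + (y + 0.158)² = 30.6678572995²
eq2: (x − 9.488)² + (y − 37.034)² = 61.2245188992²
eq3: (x − 26.786)² + (y − 32.740)² = 55.1909477304²
eq1−eq2, eq1−eq3 (x²,y² cancel):
  12.780·x + 74.384·y = -1356.007511
  47.376·x + 65.796·y = -325.748412
det = 12.780·65.796 − 74.384·47.376 = -2683.143504
x = (-1356.007511·65.796 − 74.384·-325.748412) / -2683.143504 = 24.221366
y = (12.780·-325.748412 − -1356.007511·47.376) / -2683.143504 = -22.391328

x=24.221 y=-22.391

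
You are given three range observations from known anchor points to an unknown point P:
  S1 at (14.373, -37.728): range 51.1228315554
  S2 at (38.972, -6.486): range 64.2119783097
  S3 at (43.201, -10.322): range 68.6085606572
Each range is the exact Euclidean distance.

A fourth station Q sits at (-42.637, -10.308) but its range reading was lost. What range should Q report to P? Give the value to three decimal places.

18.085

eq1: (x − 14.373)² + (y + 37.728)² = 51.1228315554²
eq2: (x − 38.972)² + (y + 6.486)² = 64.2119783097²
eq3: (x − 43.201)² + (y + 10.322)² = 68.6085606572²
eq2−eq1, eq2−eq3 (x²,y² cancel):
  -49.198·x − 62.484·y = 1578.734385
  8.458·x − 7.672·y = -171.971332
det = -49.198·-7.672 − -62.484·8.458 = 905.936728
x = (1578.734385·-7.672 − -62.484·-171.971332) / 905.936728 = -25.230798
y = (-49.198·-171.971332 − 1578.734385·8.458) / 905.936728 = -5.400256
|P − Q| = √((-25.230798 − -42.637)² + (-5.400256 − -10.308)²) = 18.084850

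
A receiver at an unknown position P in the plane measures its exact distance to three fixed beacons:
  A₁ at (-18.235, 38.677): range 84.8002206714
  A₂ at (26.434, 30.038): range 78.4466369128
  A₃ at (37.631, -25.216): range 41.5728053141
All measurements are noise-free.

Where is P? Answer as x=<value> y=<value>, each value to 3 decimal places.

x=0.552 y=-44.016

eq1: (x + 18.235)² + (y − 38.677)² = 84.8002206714²
eq2: (x − 26.434)² + (y − 30.038)² = 78.4466369128²
eq3: (x − 37.631)² + (y + 25.216)² = 41.5728053141²
eq3−eq2, eq3−eq1 (x²,y² cancel):
  -22.394·x + 110.508·y = -4876.477718
  -111.732·x + 127.786·y = -5686.292547
det = -22.394·127.786 − 110.508·-111.732 = 9485.640172
x = (-4876.477718·127.786 − 110.508·-5686.292547) / 9485.640172 = 0.551912
y = (-22.394·-5686.292547 − -4876.477718·-111.732) / 9485.640172 = -44.015983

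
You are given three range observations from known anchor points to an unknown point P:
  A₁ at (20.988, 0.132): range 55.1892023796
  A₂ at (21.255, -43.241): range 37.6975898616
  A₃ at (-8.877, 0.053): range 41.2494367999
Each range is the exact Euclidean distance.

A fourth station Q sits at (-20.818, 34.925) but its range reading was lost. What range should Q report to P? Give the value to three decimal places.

eq1: (x − 20.988)² + (y − 0.132)² = 55.1892023796²
eq2: (x − 21.255)² + (y + 43.241)² = 37.6975898616²
eq3: (x + 8.877)² + (y − 0.053)² = 41.2494367999²
eq2−eq1, eq2−eq3 (x²,y² cancel):
  -0.534·x + 86.746·y = -3505.785316
  -60.264·x + 86.588·y = -2523.162923
det = -0.534·86.588 − 86.746·-60.264 = 5181.422952
x = (-3505.785316·86.588 − 86.746·-2523.162923) / 5181.422952 = -16.343898
y = (-0.534·-2523.162923 − -3505.785316·-60.264) / 5181.422952 = -40.514986
|P − Q| = √((-16.343898 − -20.818)² + (-40.514986 − 34.925)²) = 75.572542

75.573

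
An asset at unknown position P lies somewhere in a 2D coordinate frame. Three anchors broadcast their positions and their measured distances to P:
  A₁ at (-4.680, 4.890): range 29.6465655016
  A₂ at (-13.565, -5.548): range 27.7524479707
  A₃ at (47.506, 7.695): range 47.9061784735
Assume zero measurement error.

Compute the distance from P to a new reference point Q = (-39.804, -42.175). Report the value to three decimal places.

eq1: (x + 4.680)² + (y − 4.890)² = 29.6465655016²
eq2: (x + 13.565)² + (y + 5.548)² = 27.7524479707²
eq3: (x − 47.506)² + (y − 7.695)² = 47.9061784735²
eq3−eq1, eq3−eq2 (x²,y² cancel):
  -104.372·x − 5.610·y = -854.135471
  -122.142·x − 26.486·y = -576.439964
det = -104.372·-26.486 − -5.610·-122.142 = 2079.180172
x = (-854.135471·-26.486 − -5.610·-576.439964) / 2079.180172 = 9.325216
y = (-104.372·-576.439964 − -854.135471·-122.142) / 2079.180172 = -21.239921
|P − Q| = √((9.325216 − -39.804)² + (-21.239921 − -42.175)²) = 53.403721

53.404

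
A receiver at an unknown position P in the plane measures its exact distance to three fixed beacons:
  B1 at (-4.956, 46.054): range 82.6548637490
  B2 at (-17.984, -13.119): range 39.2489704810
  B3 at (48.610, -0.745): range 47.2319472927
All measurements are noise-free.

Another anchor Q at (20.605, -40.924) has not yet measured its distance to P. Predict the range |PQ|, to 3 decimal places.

eq1: (x + 4.956)² + (y − 46.054)² = 82.6548637490²
eq2: (x + 17.984)² + (y + 13.119)² = 39.2489704810²
eq3: (x − 48.610)² + (y + 0.745)² = 47.2319472927²
eq3−eq1, eq3−eq2 (x²,y² cancel):
  -107.132·x + 93.598·y = -4818.923929
  -133.188·x − 24.748·y = -1177.579547
det = -107.132·-24.748 − 93.598·-133.188 = 15117.433160
x = (-4818.923929·-24.748 − 93.598·-1177.579547) / 15117.433160 = 15.179681
y = (-107.132·-1177.579547 − -4818.923929·-133.188) / 15117.433160 = -34.110711
|P − Q| = √((15.179681 − 20.605)² + (-34.110711 − -40.924)²) = 8.709477

8.709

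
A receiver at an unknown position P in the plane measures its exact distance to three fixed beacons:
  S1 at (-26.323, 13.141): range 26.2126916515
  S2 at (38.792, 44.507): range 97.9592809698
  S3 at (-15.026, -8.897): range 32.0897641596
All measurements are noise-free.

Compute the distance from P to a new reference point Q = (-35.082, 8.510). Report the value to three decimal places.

16.611

eq1: (x + 26.323)² + (y − 13.141)² = 26.2126916515²
eq2: (x − 38.792)² + (y − 44.507)² = 97.9592809698²
eq3: (x + 15.026)² + (y + 8.897)² = 32.0897641596²
eq1−eq2, eq1−eq3 (x²,y² cancel):
  130.230·x + 62.732·y = -6288.809422
  22.594·x − 44.076·y = -903.296685
det = 130.230·-44.076 − 62.732·22.594 = -7157.384288
x = (-6288.809422·-44.076 − 62.732·-903.296685) / -7157.384288 = -46.644299
y = (130.230·-903.296685 − -6288.809422·22.594) / -7157.384288 = -3.416476
|P − Q| = √((-46.644299 − -35.082)² + (-3.416476 − 8.510)²) = 16.611068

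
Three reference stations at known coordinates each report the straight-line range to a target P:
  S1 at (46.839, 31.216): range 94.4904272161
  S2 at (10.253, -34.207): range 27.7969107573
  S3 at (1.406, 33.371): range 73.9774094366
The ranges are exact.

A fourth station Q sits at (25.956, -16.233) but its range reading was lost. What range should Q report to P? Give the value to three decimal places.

48.479

eq1: (x − 46.839)² + (y − 31.216)² = 94.4904272161²
eq2: (x − 10.253)² + (y + 34.207)² = 27.7969107573²
eq3: (x − 1.406)² + (y − 33.371)² = 73.9774094366²
eq1−eq2, eq1−eq3 (x²,y² cancel):
  -73.172·x − 130.846·y = 6262.684869
  -90.866·x + 4.310·y = 1403.053629
det = -73.172·4.310 − -130.846·-90.866 = -12204.823956
x = (6262.684869·4.310 − -130.846·1403.053629) / -12204.823956 = -17.253516
y = (-73.172·1403.053629 − 6262.684869·-90.866) / -12204.823956 = -38.214470
|P − Q| = √((-17.253516 − 25.956)² + (-38.214470 − -16.233)²) = 48.479349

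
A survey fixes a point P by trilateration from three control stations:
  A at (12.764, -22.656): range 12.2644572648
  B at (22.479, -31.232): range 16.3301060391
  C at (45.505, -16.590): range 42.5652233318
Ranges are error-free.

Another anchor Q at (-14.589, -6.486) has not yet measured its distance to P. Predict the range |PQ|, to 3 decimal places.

eq1: (x − 12.764)² + (y + 22.656)² = 12.2644572648²
eq2: (x − 22.479)² + (y + 31.232)² = 16.3301060391²
eq3: (x − 45.505)² + (y + 16.590)² = 42.5652233318²
eq3−eq2, eq3−eq1 (x²,y² cancel):
  -46.052·x − 29.284·y = 679.936014
  -65.482·x − 12.132·y = -8.337768
det = -46.052·-12.132 − -29.284·-65.482 = -1358.872024
x = (679.936014·-12.132 − -29.284·-8.337768) / -1358.872024 = 6.250145
y = (-46.052·-8.337768 − 679.936014·-65.482) / -1358.872024 = -33.047660
|P − Q| = √((6.250145 − -14.589)² + (-33.047660 − -6.486)²) = 33.760802

33.761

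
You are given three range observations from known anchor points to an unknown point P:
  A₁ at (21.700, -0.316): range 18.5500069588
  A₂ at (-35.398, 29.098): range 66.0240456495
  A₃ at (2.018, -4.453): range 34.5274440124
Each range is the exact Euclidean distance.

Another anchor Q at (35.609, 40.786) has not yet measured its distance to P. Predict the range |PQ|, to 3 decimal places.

eq1: (x − 21.700)² + (y + 0.316)² = 18.5500069588²
eq2: (x + 35.398)² + (y − 29.098)² = 66.0240456495²
eq3: (x − 2.018)² + (y + 4.453)² = 34.5274440124²
eq3−eq1, eq3−eq2 (x²,y² cancel):
  39.364·x + 8.274·y = 1295.129955
  -74.832·x + 67.102·y = -1091.219739
det = 39.364·67.102 − 8.274·-74.832 = 3260.563096
x = (1295.129955·67.102 − 8.274·-1091.219739) / 3260.563096 = 29.422698
y = (39.364·-1091.219739 − 1295.129955·-74.832) / 3260.563096 = 16.550022
|P − Q| = √((29.422698 − 35.609)² + (16.550022 − 40.786)²) = 25.013056

25.013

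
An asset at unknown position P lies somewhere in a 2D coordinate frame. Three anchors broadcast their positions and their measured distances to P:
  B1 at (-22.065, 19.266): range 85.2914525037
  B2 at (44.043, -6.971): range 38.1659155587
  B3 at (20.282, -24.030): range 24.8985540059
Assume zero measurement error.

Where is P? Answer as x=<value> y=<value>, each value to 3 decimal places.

eq1: (x + 22.065)² + (y − 19.266)² = 85.2914525037²
eq2: (x − 44.043)² + (y + 6.971)² = 38.1659155587²
eq3: (x − 20.282)² + (y + 24.030)² = 24.8985540059²
eq2−eq1, eq2−eq3 (x²,y² cancel):
  -132.216·x + 52.474·y = -6948.332469
  -47.522·x − 34.118·y = -162.881147
det = -132.216·-34.118 − 52.474·-47.522 = 7004.614916
x = (-6948.332469·-34.118 − 52.474·-162.881147) / 7004.614916 = 35.064059
y = (-132.216·-162.881147 − -6948.332469·-47.522) / 7004.614916 = -44.065686

x=35.064 y=-44.066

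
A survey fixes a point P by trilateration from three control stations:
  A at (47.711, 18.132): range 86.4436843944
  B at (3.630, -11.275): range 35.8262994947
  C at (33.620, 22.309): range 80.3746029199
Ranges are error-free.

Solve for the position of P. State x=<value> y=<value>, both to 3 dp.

x=-13.863 y=-42.540

eq1: (x − 47.711)² + (y − 18.132)² = 86.4436843944²
eq2: (x − 3.630)² + (y + 11.275)² = 35.8262994947²
eq3: (x − 33.620)² + (y − 22.309)² = 80.3746029199²
eq3−eq1, eq3−eq2 (x²,y² cancel):
  28.182·x − 8.354·y = -35.320713
  -59.980·x − 67.168·y = 3688.859703
det = 28.182·-67.168 − -8.354·-59.980 = -2394.001496
x = (-35.320713·-67.168 − -8.354·3688.859703) / -2394.001496 = -13.863465
y = (28.182·3688.859703 − -35.320713·-59.980) / -2394.001496 = -42.540035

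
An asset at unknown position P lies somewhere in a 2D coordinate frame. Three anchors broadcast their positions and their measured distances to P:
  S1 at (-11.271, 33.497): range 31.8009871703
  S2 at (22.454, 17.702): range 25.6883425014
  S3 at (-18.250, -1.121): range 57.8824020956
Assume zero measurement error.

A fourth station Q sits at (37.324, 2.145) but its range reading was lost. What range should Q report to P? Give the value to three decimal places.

eq1: (x + 11.271)² + (y − 33.497)² = 31.8009871703²
eq2: (x − 22.454)² + (y − 17.702)² = 25.6883425014²
eq3: (x + 18.250)² + (y + 1.121)² = 57.8824020956²
eq3−eq1, eq3−eq2 (x²,y² cancel):
  13.958·x + 69.236·y = 3253.834996
  81.408·x + 37.646·y = 3173.705311
det = 13.958·37.646 − 69.236·81.408 = -5110.901420
x = (3253.834996·37.646 − 69.236·3173.705311) / -5110.901420 = 19.026152
y = (13.958·3173.705311 − 3253.834996·81.408) / -5110.901420 = 43.160610
|P − Q| = √((19.026152 − 37.324)² + (43.160610 − 2.145)²) = 44.912041

44.912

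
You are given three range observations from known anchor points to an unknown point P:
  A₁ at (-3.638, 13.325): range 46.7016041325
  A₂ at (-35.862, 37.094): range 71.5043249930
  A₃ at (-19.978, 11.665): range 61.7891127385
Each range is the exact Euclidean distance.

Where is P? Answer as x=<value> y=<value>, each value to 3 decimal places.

x=35.626 y=38.611

eq1: (x + 3.638)² + (y − 13.325)² = 46.7016041325²
eq2: (x + 35.862)² + (y − 37.094)² = 71.5043249930²
eq3: (x + 19.978)² + (y − 11.665)² = 61.7891127385²
eq2−eq1, eq2−eq3 (x²,y² cancel):
  64.448·x − 47.538·y = 460.571453
  31.768·x − 50.858·y = -831.881131
det = 64.448·-50.858 − -47.538·31.768 = -1767.509200
x = (460.571453·-50.858 − -47.538·-831.881131) / -1767.509200 = 35.626241
y = (64.448·-831.881131 − 460.571453·31.768) / -1767.509200 = 38.610554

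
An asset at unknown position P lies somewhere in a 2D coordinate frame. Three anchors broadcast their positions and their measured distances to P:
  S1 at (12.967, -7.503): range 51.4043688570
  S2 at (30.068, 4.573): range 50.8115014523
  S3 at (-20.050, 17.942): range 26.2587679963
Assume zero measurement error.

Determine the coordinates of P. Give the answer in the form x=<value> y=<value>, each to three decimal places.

x=-6.144 y=40.217

eq1: (x − 12.967)² + (y + 7.503)² = 51.4043688570²
eq2: (x − 30.068)² + (y − 4.573)² = 50.8115014523²
eq3: (x + 20.050)² + (y − 17.942)² = 26.2587679963²
eq1−eq2, eq1−eq3 (x²,y² cancel):
  34.202·x + 24.152·y = 761.159313
  -66.034·x + 50.890·y = 2452.366007
det = 34.202·50.890 − 24.152·-66.034 = 3335.392948
x = (761.159313·50.890 − 24.152·2452.366007) / 3335.392948 = -6.144447
y = (34.202·2452.366007 − 761.159313·-66.034) / 3335.392948 = 40.216616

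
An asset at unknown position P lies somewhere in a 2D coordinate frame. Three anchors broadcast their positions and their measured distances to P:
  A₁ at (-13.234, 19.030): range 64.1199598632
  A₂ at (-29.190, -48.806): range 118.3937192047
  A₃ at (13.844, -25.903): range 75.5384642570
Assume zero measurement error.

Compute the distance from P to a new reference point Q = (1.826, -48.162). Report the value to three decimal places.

eq1: (x + 13.234)² + (y − 19.030)² = 64.1199598632²
eq2: (x + 29.190)² + (y + 48.806)² = 118.3937192047²
eq3: (x − 13.844)² + (y + 25.903)² = 75.5384642570²
eq3−eq2, eq3−eq1 (x²,y² cancel):
  -86.068·x − 45.806·y = -5939.553174
  -54.156·x + 89.866·y = 1269.348240
det = -86.068·89.866 − -45.806·-54.156 = -10215.256624
x = (-5939.553174·89.866 − -45.806·1269.348240) / -10215.256624 = 46.559782
y = (-86.068·1269.348240 − -5939.553174·-54.156) / -10215.256624 = 42.183248
|P − Q| = √((46.559782 − 1.826)² + (42.183248 − -48.162)²) = 100.813566

100.814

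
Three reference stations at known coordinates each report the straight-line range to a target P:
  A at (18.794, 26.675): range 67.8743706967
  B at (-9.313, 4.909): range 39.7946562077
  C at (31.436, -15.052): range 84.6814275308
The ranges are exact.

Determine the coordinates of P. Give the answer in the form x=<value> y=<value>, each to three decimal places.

x=-47.960 y=14.396

eq1: (x − 18.794)² + (y − 26.675)² = 67.8743706967²
eq2: (x + 9.313)² + (y − 4.909)² = 39.7946562077²
eq3: (x − 31.436)² + (y + 15.052)² = 84.6814275308²
eq2−eq1, eq2−eq3 (x²,y² cancel):
  56.214·x + 43.532·y = -2069.375724
  81.498·x − 39.922·y = -4483.374956
det = 56.214·-39.922 − 43.532·81.498 = -5791.946244
x = (-2069.375724·-39.922 − 43.532·-4483.374956) / -5791.946244 = -47.960372
y = (56.214·-4483.374956 − -2069.375724·81.498) / -5791.946244 = 14.395585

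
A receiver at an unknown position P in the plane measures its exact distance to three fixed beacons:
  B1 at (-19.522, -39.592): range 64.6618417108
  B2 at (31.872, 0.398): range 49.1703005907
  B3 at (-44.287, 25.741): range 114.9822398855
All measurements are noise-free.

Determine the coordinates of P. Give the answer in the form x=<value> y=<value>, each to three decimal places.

eq1: (x + 19.522)² + (y + 39.592)² = 64.6618417108²
eq2: (x − 31.872)² + (y − 0.398)² = 49.1703005907²
eq3: (x + 44.287)² + (y − 25.741)² = 114.9822398855²
eq1−eq3, eq1−eq2 (x²,y² cancel):
  -49.530·x + 130.666·y = -8364.459214
  102.788·x + 79.980·y = 830.783153
det = -49.530·79.980 − 130.666·102.788 = -17392.306208
x = (-8364.459214·79.980 − 130.666·830.783153) / -17392.306208 = 44.706237
y = (-49.530·830.783153 − -8364.459214·102.788) / -17392.306208 = -47.067786

x=44.706 y=-47.068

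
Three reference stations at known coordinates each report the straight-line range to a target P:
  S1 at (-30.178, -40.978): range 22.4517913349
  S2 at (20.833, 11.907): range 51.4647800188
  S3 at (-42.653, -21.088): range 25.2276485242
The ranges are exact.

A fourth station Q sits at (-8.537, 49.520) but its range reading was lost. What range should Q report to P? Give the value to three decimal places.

eq1: (x + 30.178)² + (y + 40.978)² = 22.4517913349²
eq2: (x − 20.833)² + (y − 11.907)² = 51.4647800188²
eq3: (x + 42.653)² + (y + 21.088)² = 25.2276485242²
eq3−eq2, eq3−eq1 (x²,y² cancel):
  126.972·x + 65.990·y = -3700.380947
  24.950·x − 39.780·y = 458.277331
det = 126.972·-39.780 − 65.990·24.950 = -6697.396660
x = (-3700.380947·-39.780 − 65.990·458.277331) / -6697.396660 = -17.463417
y = (126.972·458.277331 − -3700.380947·24.950) / -6697.396660 = -22.473343
|P − Q| = √((-17.463417 − -8.537)² + (-22.473343 − 49.520)²) = 72.544623

72.545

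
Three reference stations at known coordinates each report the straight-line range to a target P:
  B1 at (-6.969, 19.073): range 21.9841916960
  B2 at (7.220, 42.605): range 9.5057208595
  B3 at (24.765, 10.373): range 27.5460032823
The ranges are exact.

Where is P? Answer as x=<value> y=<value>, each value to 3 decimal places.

eq1: (x + 6.969)² + (y − 19.073)² = 21.9841916960²
eq2: (x − 7.220)² + (y − 42.605)² = 9.5057208595²
eq3: (x − 24.765)² + (y − 10.373)² = 27.5460032823²
eq1−eq2, eq1−eq3 (x²,y² cancel):
  28.378·x + 47.064·y = 1847.914090
  63.468·x − 17.400·y = 33.080452
det = 28.378·-17.400 − 47.064·63.468 = -3480.835152
x = (1847.914090·-17.400 − 47.064·33.080452) / -3480.835152 = 9.684631
y = (28.378·33.080452 − 1847.914090·63.468) / -3480.835152 = 33.424351

x=9.685 y=33.424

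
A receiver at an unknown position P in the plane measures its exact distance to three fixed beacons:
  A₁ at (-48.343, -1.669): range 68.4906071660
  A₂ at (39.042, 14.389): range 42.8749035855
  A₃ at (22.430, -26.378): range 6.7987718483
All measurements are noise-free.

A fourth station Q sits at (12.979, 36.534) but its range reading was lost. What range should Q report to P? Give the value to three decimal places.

eq1: (x + 48.343)² + (y + 1.669)² = 68.4906071660²
eq2: (x − 39.042)² + (y − 14.389)² = 42.8749035855²
eq3: (x − 22.430)² + (y + 26.378)² = 6.7987718483²
eq2−eq3, eq2−eq1 (x²,y² cancel):
  -33.224·x − 81.534·y = 1259.616758
  -174.770·x − 32.116·y = -2244.195788
det = -33.224·-32.116 − -81.534·-174.770 = -13182.675196
x = (1259.616758·-32.116 − -81.534·-2244.195788) / -13182.675196 = 16.948920
y = (-33.224·-2244.195788 − 1259.616758·-174.770) / -13182.675196 = -22.355431
|P − Q| = √((16.948920 − 12.979)² + (-22.355431 − 36.534)²) = 59.023091

59.023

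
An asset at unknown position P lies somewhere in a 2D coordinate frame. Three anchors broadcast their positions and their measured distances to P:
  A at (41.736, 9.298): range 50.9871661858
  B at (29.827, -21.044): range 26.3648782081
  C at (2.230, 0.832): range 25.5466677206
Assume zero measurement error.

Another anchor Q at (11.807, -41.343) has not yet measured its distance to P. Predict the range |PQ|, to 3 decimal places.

eq1: (x − 41.736)² + (y − 9.298)² = 50.9871661858²
eq2: (x − 29.827)² + (y + 21.044)² = 26.3648782081²
eq3: (x − 2.230)² + (y − 0.832)² = 25.5466677206²
eq1−eq2, eq1−eq3 (x²,y² cancel):
  -23.818·x − 60.684·y = 1408.737678
  -79.012·x − 16.932·y = 124.377508
det = -23.818·-16.932 − -60.684·-79.012 = -4391.477832
x = (1408.737678·-16.932 − -60.684·124.377508) / -4391.477832 = 3.712878
y = (-23.818·124.377508 − 1408.737678·-79.012) / -4391.477832 = -24.671594
|P − Q| = √((3.712878 − 11.807)² + (-24.671594 − -41.343)²) = 18.532420

18.532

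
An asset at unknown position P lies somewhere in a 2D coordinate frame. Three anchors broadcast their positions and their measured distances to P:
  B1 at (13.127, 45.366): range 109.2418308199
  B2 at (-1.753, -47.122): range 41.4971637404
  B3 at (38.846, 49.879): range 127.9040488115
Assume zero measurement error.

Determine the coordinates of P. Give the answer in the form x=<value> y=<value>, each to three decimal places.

x=-43.236 y=-48.213

eq1: (x − 13.127)² + (y − 45.366)² = 109.2418308199²
eq2: (x + 1.753)² + (y + 47.122)² = 41.4971637404²
eq3: (x − 38.846)² + (y − 49.879)² = 127.9040488115²
eq1−eq3, eq1−eq2 (x²,y² cancel):
  51.438·x + 9.026·y = -2659.133829
  -29.760·x − 184.976·y = 10204.926810
det = 51.438·-184.976 − 9.026·-29.760 = -9246.181728
x = (-2659.133829·-184.976 − 9.026·10204.926810) / -9246.181728 = -43.235822
y = (51.438·10204.926810 − -2659.133829·-29.760) / -9246.181728 = -48.212896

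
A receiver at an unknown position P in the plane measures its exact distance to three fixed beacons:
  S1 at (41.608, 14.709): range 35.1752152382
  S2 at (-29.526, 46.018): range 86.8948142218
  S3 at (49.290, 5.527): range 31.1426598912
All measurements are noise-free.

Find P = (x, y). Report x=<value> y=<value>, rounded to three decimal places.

eq1: (x − 41.608)² + (y − 14.709)² = 35.1752152382²
eq2: (x + 29.526)² + (y − 46.018)² = 86.8948142218²
eq3: (x − 49.290)² + (y − 5.527)² = 31.1426598912²
eq3−eq1, eq3−eq2 (x²,y² cancel):
  -15.364·x + 18.364·y = -779.901986
  -157.632·x + 80.982·y = -6051.454303
det = -15.364·80.982 − 18.364·-157.632 = 1650.546600
x = (-779.901986·80.982 − 18.364·-6051.454303) / 1650.546600 = 29.063635
y = (-15.364·-6051.454303 − -779.901986·-157.632) / 1650.546600 = -18.153360

x=29.064 y=-18.153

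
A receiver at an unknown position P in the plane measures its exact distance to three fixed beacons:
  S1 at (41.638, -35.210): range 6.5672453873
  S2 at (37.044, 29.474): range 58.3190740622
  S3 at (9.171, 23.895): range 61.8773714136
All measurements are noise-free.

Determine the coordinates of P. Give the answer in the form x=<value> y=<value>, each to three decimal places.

eq1: (x − 41.638)² + (y + 35.210)² = 6.5672453873²
eq2: (x − 37.044)² + (y − 29.474)² = 58.3190740622²
eq3: (x − 9.171)² + (y − 23.895)² = 61.8773714136²
eq2−eq1, eq2−eq3 (x²,y² cancel):
  9.188·x − 129.368·y = 4090.478219
  -55.746·x − 11.158·y = -2013.591040
det = 9.188·-11.158 − -129.368·-55.746 = -7314.268232
x = (4090.478219·-11.158 − -129.368·-2013.591040) / -7314.268232 = 41.854604
y = (9.188·-2013.591040 − 4090.478219·-55.746) / -7314.268232 = -28.646328

x=41.855 y=-28.646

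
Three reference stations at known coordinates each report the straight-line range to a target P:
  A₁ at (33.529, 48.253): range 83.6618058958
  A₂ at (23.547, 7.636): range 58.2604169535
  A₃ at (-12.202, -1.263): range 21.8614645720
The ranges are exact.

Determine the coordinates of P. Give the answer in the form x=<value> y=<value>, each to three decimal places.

eq1: (x − 33.529)² + (y − 48.253)² = 83.6618058958²
eq2: (x − 23.547)² + (y − 7.636)² = 58.2604169535²
eq3: (x + 12.202)² + (y + 1.263)² = 21.8614645720²
eq1−eq2, eq1−eq3 (x²,y² cancel):
  -19.964·x − 81.234·y = 765.245437
  -91.462·x − 99.032·y = 3219.312256
det = -19.964·-99.032 − -81.234·-91.462 = -5452.749260
x = (765.245437·-99.032 − -81.234·3219.312256) / -5452.749260 = -34.062418
y = (-19.964·3219.312256 − 765.245437·-91.462) / -5452.749260 = -1.049109

x=-34.062 y=-1.049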